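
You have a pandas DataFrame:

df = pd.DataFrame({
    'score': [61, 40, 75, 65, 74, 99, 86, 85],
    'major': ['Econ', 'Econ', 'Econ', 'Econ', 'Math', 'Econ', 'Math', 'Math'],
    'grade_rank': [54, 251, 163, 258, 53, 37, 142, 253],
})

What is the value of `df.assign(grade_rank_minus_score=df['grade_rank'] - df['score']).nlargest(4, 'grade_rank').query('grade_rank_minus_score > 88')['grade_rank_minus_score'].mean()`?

add column grade_rank_minus_score = df['grade_rank'] - df['score']:
   score major  grade_rank  grade_rank_minus_score
0     61  Econ          54                      -7
1     40  Econ         251                     211
2     75  Econ         163                      88
3     65  Econ         258                     193
4     74  Math          53                     -21
5     99  Econ          37                     -62
6     86  Math         142                      56
7     85  Math         253                     168
take 4 rows with largest grade_rank:
   score major  grade_rank  grade_rank_minus_score
3     65  Econ         258                     193
7     85  Math         253                     168
1     40  Econ         251                     211
2     75  Econ         163                      88
filter rows where grade_rank_minus_score > 88:
   score major  grade_rank  grade_rank_minus_score
3     65  Econ         258                     193
7     85  Math         253                     168
1     40  Econ         251                     211

190.666666667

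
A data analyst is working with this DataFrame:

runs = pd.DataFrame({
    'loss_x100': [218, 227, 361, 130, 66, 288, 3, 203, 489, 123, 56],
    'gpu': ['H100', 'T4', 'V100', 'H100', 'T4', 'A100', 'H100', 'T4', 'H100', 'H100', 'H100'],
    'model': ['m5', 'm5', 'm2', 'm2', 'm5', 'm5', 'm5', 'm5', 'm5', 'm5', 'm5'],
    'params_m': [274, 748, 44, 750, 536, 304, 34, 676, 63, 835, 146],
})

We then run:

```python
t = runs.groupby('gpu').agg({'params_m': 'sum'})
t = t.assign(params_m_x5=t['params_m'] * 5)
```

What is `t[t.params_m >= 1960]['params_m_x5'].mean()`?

10155.0

group by gpu, sum of params_m:
      params_m
gpu           
A100       304
H100      2102
T4        1960
V100        44
add column params_m_x5 = t['params_m'] * 5:
      params_m  params_m_x5
gpu                        
A100       304         1520
H100      2102        10510
T4        1960         9800
V100        44          220
filter rows where params_m >= 1960:
      params_m  params_m_x5
gpu                        
H100      2102        10510
T4        1960         9800
The mean of column 'params_m_x5' is 10155.0.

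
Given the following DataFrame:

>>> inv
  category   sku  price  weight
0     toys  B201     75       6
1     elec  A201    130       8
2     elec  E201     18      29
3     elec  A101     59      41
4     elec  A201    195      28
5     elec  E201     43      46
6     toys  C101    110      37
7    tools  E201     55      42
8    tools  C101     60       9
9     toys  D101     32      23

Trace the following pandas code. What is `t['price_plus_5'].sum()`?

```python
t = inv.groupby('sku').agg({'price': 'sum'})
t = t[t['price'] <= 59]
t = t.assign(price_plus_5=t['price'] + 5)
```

101

group by sku, sum of price:
      price
sku        
A101     59
A201    325
B201     75
C101    170
D101     32
E201    116
filter rows where price <= 59:
      price
sku        
A101     59
D101     32
add column price_plus_5 = t['price'] + 5:
      price  price_plus_5
sku                      
A101     59            64
D101     32            37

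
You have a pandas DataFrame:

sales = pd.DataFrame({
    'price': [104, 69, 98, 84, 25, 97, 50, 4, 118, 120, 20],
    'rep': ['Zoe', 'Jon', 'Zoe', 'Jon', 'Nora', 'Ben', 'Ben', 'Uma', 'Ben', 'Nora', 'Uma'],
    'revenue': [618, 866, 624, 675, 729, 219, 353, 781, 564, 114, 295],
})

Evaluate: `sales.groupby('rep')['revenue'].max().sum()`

3564

group by rep, max of revenue:
rep
Ben     564
Jon     866
Nora    729
Uma     781
Zoe     624
Name: revenue, dtype: int64
sum of the resulting series → 3564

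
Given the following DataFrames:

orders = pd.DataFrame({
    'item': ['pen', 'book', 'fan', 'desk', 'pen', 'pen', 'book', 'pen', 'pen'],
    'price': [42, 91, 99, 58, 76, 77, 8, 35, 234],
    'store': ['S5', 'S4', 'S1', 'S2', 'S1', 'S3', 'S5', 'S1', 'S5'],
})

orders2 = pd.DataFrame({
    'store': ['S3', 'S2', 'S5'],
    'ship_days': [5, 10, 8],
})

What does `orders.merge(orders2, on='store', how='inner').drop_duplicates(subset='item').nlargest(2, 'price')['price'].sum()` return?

100

merge on 'store' (how='inner') → 5 rows:
   item  price store  ship_days
0   pen     42    S5          8
1  desk     58    S2         10
2   pen     77    S3          5
3  book      8    S5          8
4   pen    234    S5          8
drop duplicate item (keep=first):
   item  price store  ship_days
0   pen     42    S5          8
1  desk     58    S2         10
3  book      8    S5          8
take 2 rows with largest price:
   item  price store  ship_days
1  desk     58    S2         10
0   pen     42    S5          8
Finally, sum of column 'price' = 100.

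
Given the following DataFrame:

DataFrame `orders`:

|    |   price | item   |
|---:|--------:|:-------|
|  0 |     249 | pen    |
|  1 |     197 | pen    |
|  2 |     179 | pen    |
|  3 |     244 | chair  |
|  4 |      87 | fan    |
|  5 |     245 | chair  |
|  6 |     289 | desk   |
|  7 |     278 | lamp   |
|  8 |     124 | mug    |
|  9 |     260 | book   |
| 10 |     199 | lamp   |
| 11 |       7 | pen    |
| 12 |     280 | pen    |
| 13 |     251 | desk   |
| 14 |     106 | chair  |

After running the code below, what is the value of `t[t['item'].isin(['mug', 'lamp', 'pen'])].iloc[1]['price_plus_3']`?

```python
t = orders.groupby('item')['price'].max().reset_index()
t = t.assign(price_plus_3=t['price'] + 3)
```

group by item, max of price:
item
book     260
chair    245
desk     289
fan       87
lamp     278
mug      124
pen      280
Name: price, dtype: int64
reset_index():
    item  price
0   book    260
1  chair    245
2   desk    289
3    fan     87
4   lamp    278
5    mug    124
6    pen    280
add column price_plus_3 = t['price'] + 3:
    item  price  price_plus_3
0   book    260           263
1  chair    245           248
2   desk    289           292
3    fan     87            90
4   lamp    278           281
5    mug    124           127
6    pen    280           283
filter rows where item in ['mug', 'lamp', 'pen']:
   item  price  price_plus_3
4  lamp    278           281
5   mug    124           127
6   pen    280           283

127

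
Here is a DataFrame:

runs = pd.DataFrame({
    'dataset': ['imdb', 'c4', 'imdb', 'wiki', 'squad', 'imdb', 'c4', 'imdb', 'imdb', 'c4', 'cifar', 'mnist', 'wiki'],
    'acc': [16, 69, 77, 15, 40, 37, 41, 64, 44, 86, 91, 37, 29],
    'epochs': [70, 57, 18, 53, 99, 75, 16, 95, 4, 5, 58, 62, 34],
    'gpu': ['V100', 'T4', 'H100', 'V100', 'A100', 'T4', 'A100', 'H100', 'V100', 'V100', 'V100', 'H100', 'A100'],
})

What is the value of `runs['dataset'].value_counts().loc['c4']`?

value_counts of dataset:
dataset
imdb     5
c4       3
wiki     2
squad    1
cifar    1
mnist    1
Name: count, dtype: int64
Reading off the value at index 'c4', we get 3.

3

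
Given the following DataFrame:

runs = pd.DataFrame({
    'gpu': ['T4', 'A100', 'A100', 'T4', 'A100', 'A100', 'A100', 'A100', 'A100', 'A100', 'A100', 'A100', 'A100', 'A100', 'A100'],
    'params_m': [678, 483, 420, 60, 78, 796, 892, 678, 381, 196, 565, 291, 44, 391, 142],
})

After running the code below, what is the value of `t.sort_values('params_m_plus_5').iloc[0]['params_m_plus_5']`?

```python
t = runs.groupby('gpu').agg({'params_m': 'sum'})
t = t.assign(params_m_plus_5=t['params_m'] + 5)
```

group by gpu, sum of params_m:
      params_m
gpu           
A100      5357
T4         738
add column params_m_plus_5 = t['params_m'] + 5:
      params_m  params_m_plus_5
gpu                            
A100      5357             5362
T4         738              743
sort by params_m_plus_5:
      params_m  params_m_plus_5
gpu                            
T4         738              743
A100      5357             5362

743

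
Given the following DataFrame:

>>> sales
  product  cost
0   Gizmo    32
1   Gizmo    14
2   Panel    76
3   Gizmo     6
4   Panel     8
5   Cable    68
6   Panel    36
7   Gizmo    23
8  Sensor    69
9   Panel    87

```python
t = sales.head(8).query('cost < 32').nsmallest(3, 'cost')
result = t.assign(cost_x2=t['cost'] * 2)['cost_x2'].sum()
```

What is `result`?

take first 8 rows:
  product  cost
0   Gizmo    32
1   Gizmo    14
2   Panel    76
3   Gizmo     6
4   Panel     8
5   Cable    68
6   Panel    36
7   Gizmo    23
filter rows where cost < 32:
  product  cost
1   Gizmo    14
3   Gizmo     6
4   Panel     8
7   Gizmo    23
take 3 rows with smallest cost:
  product  cost
3   Gizmo     6
4   Panel     8
1   Gizmo    14
add column cost_x2 = t['cost'] * 2:
  product  cost  cost_x2
3   Gizmo     6       12
4   Panel     8       16
1   Gizmo    14       28
Then the sum of column 'cost_x2': 56

56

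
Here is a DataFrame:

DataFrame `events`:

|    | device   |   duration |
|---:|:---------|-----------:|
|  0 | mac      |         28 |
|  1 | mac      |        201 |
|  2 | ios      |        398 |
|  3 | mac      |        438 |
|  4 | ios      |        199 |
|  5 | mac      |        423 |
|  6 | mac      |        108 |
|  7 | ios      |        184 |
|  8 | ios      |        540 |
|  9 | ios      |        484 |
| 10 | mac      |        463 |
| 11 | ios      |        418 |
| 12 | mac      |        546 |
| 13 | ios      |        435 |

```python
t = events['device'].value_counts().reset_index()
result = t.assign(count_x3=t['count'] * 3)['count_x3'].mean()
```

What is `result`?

value_counts of device:
device
mac    7
ios    7
Name: count, dtype: int64
reset_index():
  device  count
0    mac      7
1    ios      7
add column count_x3 = t['count'] * 3:
  device  count  count_x3
0    mac      7        21
1    ios      7        21
Hence 21.0.

21.0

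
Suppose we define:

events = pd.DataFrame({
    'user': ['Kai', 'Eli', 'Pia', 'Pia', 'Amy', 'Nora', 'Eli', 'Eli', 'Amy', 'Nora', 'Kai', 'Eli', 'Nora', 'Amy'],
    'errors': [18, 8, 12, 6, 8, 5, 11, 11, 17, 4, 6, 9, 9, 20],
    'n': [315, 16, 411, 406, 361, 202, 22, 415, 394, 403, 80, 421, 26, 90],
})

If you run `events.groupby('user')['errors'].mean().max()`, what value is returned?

group by user, mean of errors:
user
Amy     15.00
Eli      9.75
Kai     12.00
Nora     6.00
Pia      9.00
Name: errors, dtype: float64
So max() = 15.0.

15.0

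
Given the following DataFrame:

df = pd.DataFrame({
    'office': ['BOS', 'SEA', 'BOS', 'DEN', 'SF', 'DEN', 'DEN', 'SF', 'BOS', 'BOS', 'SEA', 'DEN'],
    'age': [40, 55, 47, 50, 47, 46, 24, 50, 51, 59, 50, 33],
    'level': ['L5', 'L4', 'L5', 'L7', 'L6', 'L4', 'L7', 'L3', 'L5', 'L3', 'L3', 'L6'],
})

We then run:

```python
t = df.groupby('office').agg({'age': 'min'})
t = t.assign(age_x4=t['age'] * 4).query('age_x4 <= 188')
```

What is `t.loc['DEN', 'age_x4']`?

96

group by office, min of age:
        age
office     
BOS      40
DEN      24
SEA      50
SF       47
add column age_x4 = t['age'] * 4:
        age  age_x4
office             
BOS      40     160
DEN      24      96
SEA      50     200
SF       47     188
filter rows where age_x4 <= 188:
        age  age_x4
office             
BOS      40     160
DEN      24      96
SF       47     188
Finally, value at row 'DEN', column 'age_x4' = 96.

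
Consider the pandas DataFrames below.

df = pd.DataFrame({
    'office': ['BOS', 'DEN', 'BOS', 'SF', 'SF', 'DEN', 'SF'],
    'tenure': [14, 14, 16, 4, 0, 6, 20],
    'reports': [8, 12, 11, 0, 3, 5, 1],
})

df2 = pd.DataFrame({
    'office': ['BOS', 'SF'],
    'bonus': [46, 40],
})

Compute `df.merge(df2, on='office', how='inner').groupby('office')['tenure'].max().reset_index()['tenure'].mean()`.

18.0

merge on 'office' (how='inner') → 5 rows:
  office  tenure  reports  bonus
0    BOS      14        8     46
1    BOS      16       11     46
2     SF       4        0     40
3     SF       0        3     40
4     SF      20        1     40
group by office, max of tenure:
office
BOS    16
SF     20
Name: tenure, dtype: int64
reset_index():
  office  tenure
0    BOS      16
1     SF      20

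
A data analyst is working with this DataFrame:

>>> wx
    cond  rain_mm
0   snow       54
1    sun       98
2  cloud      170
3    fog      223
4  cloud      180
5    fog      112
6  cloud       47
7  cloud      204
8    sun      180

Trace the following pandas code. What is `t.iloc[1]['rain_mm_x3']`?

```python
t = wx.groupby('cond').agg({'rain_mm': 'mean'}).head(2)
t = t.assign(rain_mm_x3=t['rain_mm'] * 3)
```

group by cond, mean of rain_mm:
       rain_mm
cond          
cloud   150.25
fog     167.50
snow     54.00
sun     139.00
take first 2 rows:
       rain_mm
cond          
cloud   150.25
fog     167.50
add column rain_mm_x3 = t['rain_mm'] * 3:
       rain_mm  rain_mm_x3
cond                      
cloud   150.25      450.75
fog     167.50      502.50
The value at position 1, column 'rain_mm_x3' is 502.5.

502.5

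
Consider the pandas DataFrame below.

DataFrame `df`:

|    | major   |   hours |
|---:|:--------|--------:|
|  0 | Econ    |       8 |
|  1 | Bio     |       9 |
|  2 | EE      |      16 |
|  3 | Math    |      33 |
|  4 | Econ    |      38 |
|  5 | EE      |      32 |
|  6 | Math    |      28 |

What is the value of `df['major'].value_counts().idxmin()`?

value_counts of major:
major
Econ    2
EE      2
Math    2
Bio     1
Name: count, dtype: int64
Finally, label with the smallest value = Bio.

Bio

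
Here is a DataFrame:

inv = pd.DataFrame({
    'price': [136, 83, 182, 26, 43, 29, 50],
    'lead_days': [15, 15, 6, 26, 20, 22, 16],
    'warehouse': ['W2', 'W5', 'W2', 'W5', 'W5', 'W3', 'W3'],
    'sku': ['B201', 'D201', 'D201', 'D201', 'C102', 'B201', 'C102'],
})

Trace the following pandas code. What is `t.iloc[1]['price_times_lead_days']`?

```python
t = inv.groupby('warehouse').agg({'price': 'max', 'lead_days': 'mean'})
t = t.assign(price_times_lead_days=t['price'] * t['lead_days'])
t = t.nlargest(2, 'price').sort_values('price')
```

1911.0

group by warehouse: max(price), mean(lead_days):
           price  lead_days
warehouse                  
W2           182  10.500000
W3            50  19.000000
W5            83  20.333333
add column price_times_lead_days = t['price'] * t['lead_days']:
           price  lead_days  price_times_lead_days
warehouse                                         
W2           182  10.500000            1911.000000
W3            50  19.000000             950.000000
W5            83  20.333333            1687.666667
take 2 rows with largest price:
           price  lead_days  price_times_lead_days
warehouse                                         
W2           182  10.500000            1911.000000
W5            83  20.333333            1687.666667
sort by price:
           price  lead_days  price_times_lead_days
warehouse                                         
W5            83  20.333333            1687.666667
W2           182  10.500000            1911.000000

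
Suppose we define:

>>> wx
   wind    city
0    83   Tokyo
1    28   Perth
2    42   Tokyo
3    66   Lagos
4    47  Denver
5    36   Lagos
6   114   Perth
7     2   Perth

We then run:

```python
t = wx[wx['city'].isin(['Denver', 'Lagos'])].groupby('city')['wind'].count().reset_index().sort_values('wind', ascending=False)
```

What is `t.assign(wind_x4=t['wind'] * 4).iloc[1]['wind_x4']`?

4

filter rows where city in ['Denver', 'Lagos']:
   wind    city
3    66   Lagos
4    47  Denver
5    36   Lagos
group by city, count of wind:
city
Denver    1
Lagos     2
Name: wind, dtype: int64
reset_index():
     city  wind
0  Denver     1
1   Lagos     2
sort by wind descending:
     city  wind
1   Lagos     2
0  Denver     1
add column wind_x4 = t['wind'] * 4:
     city  wind  wind_x4
1   Lagos     2        8
0  Denver     1        4
So iloc[1]['wind_x4'] = 4.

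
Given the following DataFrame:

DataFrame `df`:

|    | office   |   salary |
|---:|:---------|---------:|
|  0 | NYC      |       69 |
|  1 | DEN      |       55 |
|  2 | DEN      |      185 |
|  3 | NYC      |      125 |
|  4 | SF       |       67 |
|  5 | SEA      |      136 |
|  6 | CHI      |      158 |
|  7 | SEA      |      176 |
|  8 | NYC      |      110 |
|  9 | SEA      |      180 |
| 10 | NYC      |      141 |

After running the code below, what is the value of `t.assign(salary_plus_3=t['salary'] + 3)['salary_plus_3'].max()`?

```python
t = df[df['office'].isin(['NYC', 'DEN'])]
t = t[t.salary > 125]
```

188

filter rows where office in ['NYC', 'DEN']:
   office  salary
0     NYC      69
1     DEN      55
2     DEN     185
3     NYC     125
8     NYC     110
10    NYC     141
filter rows where salary > 125:
   office  salary
2     DEN     185
10    NYC     141
add column salary_plus_3 = t['salary'] + 3:
   office  salary  salary_plus_3
2     DEN     185            188
10    NYC     141            144
Finally, max of column 'salary_plus_3' = 188.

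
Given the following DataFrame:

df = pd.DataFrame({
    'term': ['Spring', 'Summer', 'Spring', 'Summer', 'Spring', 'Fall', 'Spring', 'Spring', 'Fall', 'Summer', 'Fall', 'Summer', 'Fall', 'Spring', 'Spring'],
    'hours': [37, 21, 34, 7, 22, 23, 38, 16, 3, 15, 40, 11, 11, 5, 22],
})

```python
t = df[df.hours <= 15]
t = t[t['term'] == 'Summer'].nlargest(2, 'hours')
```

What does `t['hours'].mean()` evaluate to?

filter rows where hours <= 15:
      term  hours
3   Summer      7
8     Fall      3
9   Summer     15
11  Summer     11
12    Fall     11
13  Spring      5
filter rows where term == 'Summer':
      term  hours
3   Summer      7
9   Summer     15
11  Summer     11
take 2 rows with largest hours:
      term  hours
9   Summer     15
11  Summer     11

13.0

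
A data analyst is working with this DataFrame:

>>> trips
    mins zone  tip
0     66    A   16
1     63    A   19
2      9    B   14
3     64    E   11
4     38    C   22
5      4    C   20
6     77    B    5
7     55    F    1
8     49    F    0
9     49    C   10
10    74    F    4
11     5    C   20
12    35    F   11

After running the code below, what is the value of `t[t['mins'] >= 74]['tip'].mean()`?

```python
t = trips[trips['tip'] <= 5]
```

4.5

filter rows where tip <= 5:
    mins zone  tip
6     77    B    5
7     55    F    1
8     49    F    0
10    74    F    4
filter rows where mins >= 74:
    mins zone  tip
6     77    B    5
10    74    F    4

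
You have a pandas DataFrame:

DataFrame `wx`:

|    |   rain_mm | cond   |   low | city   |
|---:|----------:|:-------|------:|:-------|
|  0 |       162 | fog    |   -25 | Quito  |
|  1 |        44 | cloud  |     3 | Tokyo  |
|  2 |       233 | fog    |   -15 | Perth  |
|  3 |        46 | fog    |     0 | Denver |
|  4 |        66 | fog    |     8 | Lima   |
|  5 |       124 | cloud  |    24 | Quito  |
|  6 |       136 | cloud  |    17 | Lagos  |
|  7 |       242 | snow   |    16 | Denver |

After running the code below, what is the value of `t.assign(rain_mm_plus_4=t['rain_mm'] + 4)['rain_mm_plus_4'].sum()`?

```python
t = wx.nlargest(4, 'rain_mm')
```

take 4 rows with largest rain_mm:
   rain_mm   cond  low    city
7      242   snow   16  Denver
2      233    fog  -15   Perth
0      162    fog  -25   Quito
6      136  cloud   17   Lagos
add column rain_mm_plus_4 = t['rain_mm'] + 4:
   rain_mm   cond  low    city  rain_mm_plus_4
7      242   snow   16  Denver             246
2      233    fog  -15   Perth             237
0      162    fog  -25   Quito             166
6      136  cloud   17   Lagos             140
So sum() = 789.

789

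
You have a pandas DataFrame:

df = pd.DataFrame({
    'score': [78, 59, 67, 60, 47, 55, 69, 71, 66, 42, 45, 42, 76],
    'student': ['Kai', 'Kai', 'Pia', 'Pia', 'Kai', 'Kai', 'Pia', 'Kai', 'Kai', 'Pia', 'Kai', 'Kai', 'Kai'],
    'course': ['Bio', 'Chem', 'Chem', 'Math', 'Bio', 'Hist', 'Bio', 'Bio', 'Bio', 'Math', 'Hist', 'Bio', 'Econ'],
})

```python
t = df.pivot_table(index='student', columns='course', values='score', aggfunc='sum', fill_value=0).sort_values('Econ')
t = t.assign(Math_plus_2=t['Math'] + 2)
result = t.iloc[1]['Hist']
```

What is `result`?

pivot: rows=student, cols=course, sum(score):
course   Bio  Chem  Econ  Hist  Math
student                             
Kai      304    59    76   100     0
Pia       69    67     0     0   102
sort by Econ:
course   Bio  Chem  Econ  Hist  Math
student                             
Pia       69    67     0     0   102
Kai      304    59    76   100     0
add column Math_plus_2 = t['Math'] + 2:
course   Bio  Chem  Econ  Hist  Math  Math_plus_2
student                                          
Pia       69    67     0     0   102          104
Kai      304    59    76   100     0            2
So iloc[1]['Hist'] = 100.

100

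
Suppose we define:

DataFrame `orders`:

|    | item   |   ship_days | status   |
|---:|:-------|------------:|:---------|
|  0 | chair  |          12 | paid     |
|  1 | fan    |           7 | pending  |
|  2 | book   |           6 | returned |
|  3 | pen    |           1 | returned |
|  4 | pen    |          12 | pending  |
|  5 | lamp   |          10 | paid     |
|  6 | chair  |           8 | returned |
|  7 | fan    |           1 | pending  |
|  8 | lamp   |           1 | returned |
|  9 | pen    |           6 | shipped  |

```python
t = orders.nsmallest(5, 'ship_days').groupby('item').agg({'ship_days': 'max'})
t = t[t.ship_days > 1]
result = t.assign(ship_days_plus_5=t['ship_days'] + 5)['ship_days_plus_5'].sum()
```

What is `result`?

22

take 5 rows with smallest ship_days:
   item  ship_days    status
3   pen          1  returned
7   fan          1   pending
8  lamp          1  returned
2  book          6  returned
9   pen          6   shipped
group by item, max of ship_days:
      ship_days
item           
book          6
fan           1
lamp          1
pen           6
filter rows where ship_days > 1:
      ship_days
item           
book          6
pen           6
add column ship_days_plus_5 = t['ship_days'] + 5:
      ship_days  ship_days_plus_5
item                             
book          6                11
pen           6                11
Reading off the sum of column 'ship_days_plus_5', we get 22.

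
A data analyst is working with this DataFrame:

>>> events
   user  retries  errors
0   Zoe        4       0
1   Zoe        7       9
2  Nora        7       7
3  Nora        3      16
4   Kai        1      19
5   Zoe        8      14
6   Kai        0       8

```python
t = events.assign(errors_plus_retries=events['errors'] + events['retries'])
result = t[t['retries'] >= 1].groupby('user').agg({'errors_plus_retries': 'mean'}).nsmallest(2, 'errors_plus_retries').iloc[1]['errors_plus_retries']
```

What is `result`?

16.5

add column errors_plus_retries = events['errors'] + events['retries']:
   user  retries  errors  errors_plus_retries
0   Zoe        4       0                    4
1   Zoe        7       9                   16
2  Nora        7       7                   14
3  Nora        3      16                   19
4   Kai        1      19                   20
5   Zoe        8      14                   22
6   Kai        0       8                    8
filter rows where retries >= 1:
   user  retries  errors  errors_plus_retries
0   Zoe        4       0                    4
1   Zoe        7       9                   16
2  Nora        7       7                   14
3  Nora        3      16                   19
4   Kai        1      19                   20
5   Zoe        8      14                   22
group by user, mean of errors_plus_retries:
      errors_plus_retries
user                     
Kai                  20.0
Nora                 16.5
Zoe                  14.0
take 2 rows with smallest errors_plus_retries:
      errors_plus_retries
user                     
Zoe                  14.0
Nora                 16.5
Reading off the value at position 1, column 'errors_plus_retries', we get 16.5.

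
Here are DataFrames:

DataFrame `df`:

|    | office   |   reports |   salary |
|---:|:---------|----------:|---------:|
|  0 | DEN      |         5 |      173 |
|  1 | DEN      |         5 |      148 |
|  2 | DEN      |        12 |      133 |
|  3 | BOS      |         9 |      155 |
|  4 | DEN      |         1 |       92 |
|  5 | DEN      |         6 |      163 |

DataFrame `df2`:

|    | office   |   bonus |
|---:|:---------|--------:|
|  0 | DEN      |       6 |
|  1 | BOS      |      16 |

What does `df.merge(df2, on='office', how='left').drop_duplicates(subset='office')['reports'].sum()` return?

14

merge on 'office' (how='left') → 6 rows:
  office  reports  salary  bonus
0    DEN        5     173      6
1    DEN        5     148      6
2    DEN       12     133      6
3    BOS        9     155     16
4    DEN        1      92      6
5    DEN        6     163      6
drop duplicate office (keep=first):
  office  reports  salary  bonus
0    DEN        5     173      6
3    BOS        9     155     16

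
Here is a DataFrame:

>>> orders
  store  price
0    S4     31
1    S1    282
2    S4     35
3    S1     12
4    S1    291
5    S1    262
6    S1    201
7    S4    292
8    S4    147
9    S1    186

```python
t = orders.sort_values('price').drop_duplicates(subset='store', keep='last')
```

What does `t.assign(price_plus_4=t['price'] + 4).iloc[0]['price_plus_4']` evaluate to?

295

sort by price:
  store  price
3    S1     12
0    S4     31
2    S4     35
8    S4    147
9    S1    186
6    S1    201
5    S1    262
1    S1    282
4    S1    291
7    S4    292
drop duplicate store (keep=last):
  store  price
4    S1    291
7    S4    292
add column price_plus_4 = t['price'] + 4:
  store  price  price_plus_4
4    S1    291           295
7    S4    292           296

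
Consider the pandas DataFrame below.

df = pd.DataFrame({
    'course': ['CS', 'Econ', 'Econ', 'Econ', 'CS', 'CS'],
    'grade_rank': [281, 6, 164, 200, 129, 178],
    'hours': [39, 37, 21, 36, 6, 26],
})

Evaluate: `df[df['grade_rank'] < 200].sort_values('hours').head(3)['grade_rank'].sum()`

471

filter rows where grade_rank < 200:
  course  grade_rank  hours
1   Econ           6     37
2   Econ         164     21
4     CS         129      6
5     CS         178     26
sort by hours:
  course  grade_rank  hours
4     CS         129      6
2   Econ         164     21
5     CS         178     26
1   Econ           6     37
take first 3 rows:
  course  grade_rank  hours
4     CS         129      6
2   Econ         164     21
5     CS         178     26
Finally, sum of column 'grade_rank' = 471.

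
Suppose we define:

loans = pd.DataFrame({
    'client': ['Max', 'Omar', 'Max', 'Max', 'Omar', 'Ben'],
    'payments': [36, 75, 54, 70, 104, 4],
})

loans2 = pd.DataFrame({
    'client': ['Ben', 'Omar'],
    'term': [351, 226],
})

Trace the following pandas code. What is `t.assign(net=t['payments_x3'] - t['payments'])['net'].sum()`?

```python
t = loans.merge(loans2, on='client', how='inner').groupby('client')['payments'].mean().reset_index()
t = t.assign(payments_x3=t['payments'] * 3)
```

merge on 'client' (how='inner') → 3 rows:
  client  payments  term
0   Omar        75   226
1   Omar       104   226
2    Ben         4   351
group by client, mean of payments:
client
Ben      4.0
Omar    89.5
Name: payments, dtype: float64
reset_index():
  client  payments
0    Ben       4.0
1   Omar      89.5
add column payments_x3 = t['payments'] * 3:
  client  payments  payments_x3
0    Ben       4.0         12.0
1   Omar      89.5        268.5
add column net = t['payments_x3'] - t['payments']:
  client  payments  payments_x3    net
0    Ben       4.0         12.0    8.0
1   Omar      89.5        268.5  179.0
The sum of column 'net' is 187.0.

187.0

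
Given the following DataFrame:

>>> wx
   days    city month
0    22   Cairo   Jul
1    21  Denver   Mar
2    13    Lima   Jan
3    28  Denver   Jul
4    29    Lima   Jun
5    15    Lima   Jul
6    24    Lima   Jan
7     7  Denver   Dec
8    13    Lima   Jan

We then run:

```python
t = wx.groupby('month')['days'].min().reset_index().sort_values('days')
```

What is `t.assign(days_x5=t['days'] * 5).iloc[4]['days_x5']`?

145

group by month, min of days:
month
Dec     7
Jan    13
Jul    15
Jun    29
Mar    21
Name: days, dtype: int64
reset_index():
  month  days
0   Dec     7
1   Jan    13
2   Jul    15
3   Jun    29
4   Mar    21
sort by days:
  month  days
0   Dec     7
1   Jan    13
2   Jul    15
4   Mar    21
3   Jun    29
add column days_x5 = t['days'] * 5:
  month  days  days_x5
0   Dec     7       35
1   Jan    13       65
2   Jul    15       75
4   Mar    21      105
3   Jun    29      145
Hence 145.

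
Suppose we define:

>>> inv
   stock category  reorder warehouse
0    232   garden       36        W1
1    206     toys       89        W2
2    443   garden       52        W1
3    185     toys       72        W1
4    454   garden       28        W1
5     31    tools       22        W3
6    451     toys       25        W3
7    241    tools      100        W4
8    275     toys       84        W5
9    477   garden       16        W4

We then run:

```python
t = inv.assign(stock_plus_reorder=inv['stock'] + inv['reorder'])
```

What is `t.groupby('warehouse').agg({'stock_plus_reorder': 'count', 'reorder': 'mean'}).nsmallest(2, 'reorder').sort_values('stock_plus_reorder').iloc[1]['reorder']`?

add column stock_plus_reorder = inv['stock'] + inv['reorder']:
   stock category  reorder warehouse  stock_plus_reorder
0    232   garden       36        W1                 268
1    206     toys       89        W2                 295
2    443   garden       52        W1                 495
3    185     toys       72        W1                 257
4    454   garden       28        W1                 482
5     31    tools       22        W3                  53
6    451     toys       25        W3                 476
7    241    tools      100        W4                 341
8    275     toys       84        W5                 359
9    477   garden       16        W4                 493
group by warehouse: count(stock_plus_reorder), mean(reorder):
           stock_plus_reorder  reorder
warehouse                             
W1                          4     47.0
W2                          1     89.0
W3                          2     23.5
W4                          2     58.0
W5                          1     84.0
take 2 rows with smallest reorder:
           stock_plus_reorder  reorder
warehouse                             
W3                          2     23.5
W1                          4     47.0
sort by stock_plus_reorder:
           stock_plus_reorder  reorder
warehouse                             
W3                          2     23.5
W1                          4     47.0
So iloc[1]['reorder'] = 47.0.

47.0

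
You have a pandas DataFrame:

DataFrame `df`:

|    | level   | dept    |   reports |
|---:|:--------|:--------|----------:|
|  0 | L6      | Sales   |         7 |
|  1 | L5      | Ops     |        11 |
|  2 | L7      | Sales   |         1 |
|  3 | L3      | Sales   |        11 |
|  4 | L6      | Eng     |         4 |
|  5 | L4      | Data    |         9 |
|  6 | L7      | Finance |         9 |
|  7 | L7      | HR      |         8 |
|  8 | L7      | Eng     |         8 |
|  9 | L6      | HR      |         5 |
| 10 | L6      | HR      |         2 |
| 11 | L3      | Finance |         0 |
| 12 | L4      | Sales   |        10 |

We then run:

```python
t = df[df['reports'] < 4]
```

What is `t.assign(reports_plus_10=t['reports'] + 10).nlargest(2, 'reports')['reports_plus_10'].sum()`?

filter rows where reports < 4:
   level     dept  reports
2     L7    Sales        1
10    L6       HR        2
11    L3  Finance        0
add column reports_plus_10 = t['reports'] + 10:
   level     dept  reports  reports_plus_10
2     L7    Sales        1               11
10    L6       HR        2               12
11    L3  Finance        0               10
take 2 rows with largest reports:
   level   dept  reports  reports_plus_10
10    L6     HR        2               12
2     L7  Sales        1               11
Then the sum of column 'reports_plus_10': 23

23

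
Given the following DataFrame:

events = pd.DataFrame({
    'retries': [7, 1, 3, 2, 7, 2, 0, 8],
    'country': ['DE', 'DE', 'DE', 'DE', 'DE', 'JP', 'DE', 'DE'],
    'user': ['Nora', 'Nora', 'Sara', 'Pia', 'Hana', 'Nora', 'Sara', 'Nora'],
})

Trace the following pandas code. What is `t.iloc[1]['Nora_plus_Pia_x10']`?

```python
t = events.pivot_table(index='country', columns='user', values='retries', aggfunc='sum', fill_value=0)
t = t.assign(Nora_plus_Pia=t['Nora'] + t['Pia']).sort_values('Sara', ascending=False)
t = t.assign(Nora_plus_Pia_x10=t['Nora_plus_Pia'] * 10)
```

20

pivot: rows=country, cols=user, sum(retries):
user     Hana  Nora  Pia  Sara
country                       
DE          7    16    2     3
JP          0     2    0     0
add column Nora_plus_Pia = t['Nora'] + t['Pia']:
user     Hana  Nora  Pia  Sara  Nora_plus_Pia
country                                      
DE          7    16    2     3             18
JP          0     2    0     0              2
sort by Sara descending:
user     Hana  Nora  Pia  Sara  Nora_plus_Pia
country                                      
DE          7    16    2     3             18
JP          0     2    0     0              2
add column Nora_plus_Pia_x10 = t['Nora_plus_Pia'] * 10:
user     Hana  Nora  Pia  Sara  Nora_plus_Pia  Nora_plus_Pia_x10
country                                                         
DE          7    16    2     3             18                180
JP          0     2    0     0              2                 20
value at position 1, column 'Nora_plus_Pia_x10' → 20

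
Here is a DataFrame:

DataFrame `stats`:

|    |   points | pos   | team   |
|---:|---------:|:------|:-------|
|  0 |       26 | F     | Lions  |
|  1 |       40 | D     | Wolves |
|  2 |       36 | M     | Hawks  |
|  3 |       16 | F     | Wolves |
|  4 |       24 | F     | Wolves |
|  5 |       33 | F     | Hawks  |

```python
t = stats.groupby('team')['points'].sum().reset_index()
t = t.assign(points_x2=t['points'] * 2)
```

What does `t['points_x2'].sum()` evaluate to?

group by team, sum of points:
team
Hawks     69
Lions     26
Wolves    80
Name: points, dtype: int64
reset_index():
     team  points
0   Hawks      69
1   Lions      26
2  Wolves      80
add column points_x2 = t['points'] * 2:
     team  points  points_x2
0   Hawks      69        138
1   Lions      26         52
2  Wolves      80        160
The sum of column 'points_x2' is 350.

350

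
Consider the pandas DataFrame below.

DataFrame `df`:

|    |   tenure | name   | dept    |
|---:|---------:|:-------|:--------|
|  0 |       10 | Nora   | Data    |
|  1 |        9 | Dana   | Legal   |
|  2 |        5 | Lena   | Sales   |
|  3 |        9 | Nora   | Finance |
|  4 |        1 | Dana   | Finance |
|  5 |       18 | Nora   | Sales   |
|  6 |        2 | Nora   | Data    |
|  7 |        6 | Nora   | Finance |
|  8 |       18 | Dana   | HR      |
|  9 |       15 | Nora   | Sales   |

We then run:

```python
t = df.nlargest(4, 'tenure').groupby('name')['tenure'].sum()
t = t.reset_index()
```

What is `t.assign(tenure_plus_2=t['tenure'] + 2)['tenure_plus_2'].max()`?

take 4 rows with largest tenure:
   tenure  name   dept
5      18  Nora  Sales
8      18  Dana     HR
9      15  Nora  Sales
0      10  Nora   Data
group by name, sum of tenure:
name
Dana    18
Nora    43
Name: tenure, dtype: int64
reset_index():
   name  tenure
0  Dana      18
1  Nora      43
add column tenure_plus_2 = t['tenure'] + 2:
   name  tenure  tenure_plus_2
0  Dana      18             20
1  Nora      43             45
So max() = 45.

45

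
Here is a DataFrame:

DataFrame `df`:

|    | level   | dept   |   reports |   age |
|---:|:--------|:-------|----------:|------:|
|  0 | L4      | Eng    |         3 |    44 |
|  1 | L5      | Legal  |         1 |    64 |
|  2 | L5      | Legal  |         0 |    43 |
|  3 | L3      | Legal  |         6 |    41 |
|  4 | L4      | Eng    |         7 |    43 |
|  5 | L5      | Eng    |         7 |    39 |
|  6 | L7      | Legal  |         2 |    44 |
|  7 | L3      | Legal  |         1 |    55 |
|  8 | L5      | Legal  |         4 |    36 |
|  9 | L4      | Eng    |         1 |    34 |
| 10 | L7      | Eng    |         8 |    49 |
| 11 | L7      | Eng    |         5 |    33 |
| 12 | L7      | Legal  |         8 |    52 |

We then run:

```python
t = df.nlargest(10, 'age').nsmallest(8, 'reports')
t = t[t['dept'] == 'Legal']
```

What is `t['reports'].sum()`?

take 10 rows with largest age:
   level   dept  reports  age
1     L5  Legal        1   64
7     L3  Legal        1   55
12    L7  Legal        8   52
10    L7    Eng        8   49
0     L4    Eng        3   44
6     L7  Legal        2   44
2     L5  Legal        0   43
4     L4    Eng        7   43
3     L3  Legal        6   41
5     L5    Eng        7   39
take 8 rows with smallest reports:
  level   dept  reports  age
2    L5  Legal        0   43
1    L5  Legal        1   64
7    L3  Legal        1   55
6    L7  Legal        2   44
0    L4    Eng        3   44
3    L3  Legal        6   41
4    L4    Eng        7   43
5    L5    Eng        7   39
filter rows where dept == 'Legal':
  level   dept  reports  age
2    L5  Legal        0   43
1    L5  Legal        1   64
7    L3  Legal        1   55
6    L7  Legal        2   44
3    L3  Legal        6   41
Finally, sum of column 'reports' = 10.

10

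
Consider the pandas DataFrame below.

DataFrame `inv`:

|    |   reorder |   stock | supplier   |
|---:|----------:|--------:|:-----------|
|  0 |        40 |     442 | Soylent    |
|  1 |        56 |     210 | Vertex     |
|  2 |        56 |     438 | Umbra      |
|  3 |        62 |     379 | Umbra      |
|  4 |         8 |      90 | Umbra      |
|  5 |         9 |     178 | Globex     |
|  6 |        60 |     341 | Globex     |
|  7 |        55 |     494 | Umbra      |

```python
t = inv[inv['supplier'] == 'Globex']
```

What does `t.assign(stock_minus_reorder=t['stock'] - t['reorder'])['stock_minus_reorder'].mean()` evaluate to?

filter rows where supplier == 'Globex':
   reorder  stock supplier
5        9    178   Globex
6       60    341   Globex
add column stock_minus_reorder = t['stock'] - t['reorder']:
   reorder  stock supplier  stock_minus_reorder
5        9    178   Globex                  169
6       60    341   Globex                  281
The mean of column 'stock_minus_reorder' is 225.0.

225.0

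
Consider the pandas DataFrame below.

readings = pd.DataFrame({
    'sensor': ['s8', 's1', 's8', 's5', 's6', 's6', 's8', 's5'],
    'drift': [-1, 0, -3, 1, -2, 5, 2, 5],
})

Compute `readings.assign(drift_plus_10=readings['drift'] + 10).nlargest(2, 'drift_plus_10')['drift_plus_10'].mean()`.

add column drift_plus_10 = readings['drift'] + 10:
  sensor  drift  drift_plus_10
0     s8     -1              9
1     s1      0             10
2     s8     -3              7
3     s5      1             11
4     s6     -2              8
5     s6      5             15
6     s8      2             12
7     s5      5             15
take 2 rows with largest drift_plus_10:
  sensor  drift  drift_plus_10
5     s6      5             15
7     s5      5             15

15.0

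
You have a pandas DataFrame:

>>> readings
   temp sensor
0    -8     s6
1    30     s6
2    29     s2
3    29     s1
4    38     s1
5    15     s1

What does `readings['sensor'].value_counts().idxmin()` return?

s2

value_counts of sensor:
sensor
s1    3
s6    2
s2    1
Name: count, dtype: int64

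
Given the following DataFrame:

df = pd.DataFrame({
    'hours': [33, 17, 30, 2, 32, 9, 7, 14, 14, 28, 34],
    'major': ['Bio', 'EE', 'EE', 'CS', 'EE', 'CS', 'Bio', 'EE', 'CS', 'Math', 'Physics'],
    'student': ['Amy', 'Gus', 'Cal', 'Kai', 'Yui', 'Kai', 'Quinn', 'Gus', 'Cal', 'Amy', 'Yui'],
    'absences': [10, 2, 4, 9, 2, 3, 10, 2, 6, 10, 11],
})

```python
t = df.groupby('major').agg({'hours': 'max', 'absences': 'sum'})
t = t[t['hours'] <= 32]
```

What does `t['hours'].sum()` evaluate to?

group by major: max(hours), sum(absences):
         hours  absences
major                   
Bio         33        20
CS          14        18
EE          32        10
Math        28        10
Physics     34        11
filter rows where hours <= 32:
       hours  absences
major                 
CS        14        18
EE        32        10
Math      28        10

74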